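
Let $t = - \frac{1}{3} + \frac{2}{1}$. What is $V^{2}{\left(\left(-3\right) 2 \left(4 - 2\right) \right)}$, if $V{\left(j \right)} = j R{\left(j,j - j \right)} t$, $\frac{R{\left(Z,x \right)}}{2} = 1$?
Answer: $1600$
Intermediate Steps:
$R{\left(Z,x \right)} = 2$ ($R{\left(Z,x \right)} = 2 \cdot 1 = 2$)
$t = \frac{5}{3}$ ($t = \left(-1\right) \frac{1}{3} + 2 \cdot 1 = - \frac{1}{3} + 2 = \frac{5}{3} \approx 1.6667$)
$V{\left(j \right)} = \frac{10 j}{3}$ ($V{\left(j \right)} = j 2 \cdot \frac{5}{3} = 2 j \frac{5}{3} = \frac{10 j}{3}$)
$V^{2}{\left(\left(-3\right) 2 \left(4 - 2\right) \right)} = \left(\frac{10 \left(-3\right) 2 \left(4 - 2\right)}{3}\right)^{2} = \left(\frac{10 \left(\left(-6\right) 2\right)}{3}\right)^{2} = \left(\frac{10}{3} \left(-12\right)\right)^{2} = \left(-40\right)^{2} = 1600$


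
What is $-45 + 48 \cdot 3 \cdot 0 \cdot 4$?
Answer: $-45$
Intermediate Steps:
$-45 + 48 \cdot 3 \cdot 0 \cdot 4 = -45 + 48 \cdot 0 \cdot 4 = -45 + 48 \cdot 0 = -45 + 0 = -45$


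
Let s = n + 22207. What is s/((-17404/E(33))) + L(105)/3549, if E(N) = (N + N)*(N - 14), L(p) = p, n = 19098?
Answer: -230355695/77402 ≈ -2976.1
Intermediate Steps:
E(N) = 2*N*(-14 + N) (E(N) = (2*N)*(-14 + N) = 2*N*(-14 + N))
s = 41305 (s = 19098 + 22207 = 41305)
s/((-17404/E(33))) + L(105)/3549 = 41305/((-17404*1/(66*(-14 + 33)))) + 105/3549 = 41305/((-17404/(2*33*19))) + 105*(1/3549) = 41305/((-17404/1254)) + 5/169 = 41305/((-17404*1/1254)) + 5/169 = 41305/(-458/33) + 5/169 = 41305*(-33/458) + 5/169 = -1363065/458 + 5/169 = -230355695/77402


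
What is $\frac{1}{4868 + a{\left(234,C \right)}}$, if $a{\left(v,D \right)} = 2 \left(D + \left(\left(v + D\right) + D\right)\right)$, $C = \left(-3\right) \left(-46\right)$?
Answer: $\frac{1}{6164} \approx 0.00016223$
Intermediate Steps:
$C = 138$
$a{\left(v,D \right)} = 2 v + 6 D$ ($a{\left(v,D \right)} = 2 \left(D + \left(\left(D + v\right) + D\right)\right) = 2 \left(D + \left(v + 2 D\right)\right) = 2 \left(v + 3 D\right) = 2 v + 6 D$)
$\frac{1}{4868 + a{\left(234,C \right)}} = \frac{1}{4868 + \left(2 \cdot 234 + 6 \cdot 138\right)} = \frac{1}{4868 + \left(468 + 828\right)} = \frac{1}{4868 + 1296} = \frac{1}{6164}$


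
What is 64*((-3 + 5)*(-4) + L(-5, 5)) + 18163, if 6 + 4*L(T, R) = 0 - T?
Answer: 17635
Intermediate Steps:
L(T, R) = -3/2 - T/4 (L(T, R) = -3/2 + (0 - T)/4 = -3/2 + (-T)/4 = -3/2 - T/4)
64*((-3 + 5)*(-4) + L(-5, 5)) + 18163 = 64*((-3 + 5)*(-4) + (-3/2 - ¼*(-5))) + 18163 = 64*(2*(-4) + (-3/2 + 5/4)) + 18163 = 64*(-8 - ¼) + 18163 = 64*(-33/4) + 18163 = -528 + 18163 = 17635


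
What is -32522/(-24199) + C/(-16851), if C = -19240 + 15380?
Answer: 91633766/58253907 ≈ 1.5730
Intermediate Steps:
C = -3860
-32522/(-24199) + C/(-16851) = -32522/(-24199) - 3860/(-16851) = -32522*(-1/24199) - 3860*(-1/16851) = 4646/3457 + 3860/16851 = 91633766/58253907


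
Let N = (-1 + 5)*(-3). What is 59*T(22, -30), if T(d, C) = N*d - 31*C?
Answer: 39294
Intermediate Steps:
N = -12 (N = 4*(-3) = -12)
T(d, C) = -31*C - 12*d (T(d, C) = -12*d - 31*C = -31*C - 12*d)
59*T(22, -30) = 59*(-31*(-30) - 12*22) = 59*(930 - 264) = 59*666 = 39294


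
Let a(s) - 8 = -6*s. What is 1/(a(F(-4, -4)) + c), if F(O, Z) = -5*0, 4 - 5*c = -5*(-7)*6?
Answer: -5/166 ≈ -0.030120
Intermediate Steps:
c = -206/5 (c = 4/5 - (-5*(-7))*6/5 = 4/5 - 7*6 = 4/5 - 1/5*210 = 4/5 - 42 = -206/5 ≈ -41.200)
F(O, Z) = 0
a(s) = 8 - 6*s
1/(a(F(-4, -4)) + c) = 1/((8 - 6*0) - 206/5) = 1/((8 + 0) - 206/5) = 1/(8 - 206/5) = 1/(-166/5) = -5/166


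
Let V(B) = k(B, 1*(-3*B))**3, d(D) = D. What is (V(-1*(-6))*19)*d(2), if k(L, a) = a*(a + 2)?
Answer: 907739136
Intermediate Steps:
k(L, a) = a*(2 + a)
V(B) = -27*B**3*(2 - 3*B)**3 (V(B) = ((1*(-3*B))*(2 + 1*(-3*B)))**3 = ((-3*B)*(2 - 3*B))**3 = (-3*B*(2 - 3*B))**3 = -27*B**3*(2 - 3*B)**3)
(V(-1*(-6))*19)*d(2) = ((27*(-1*(-6))**3*(-2 + 3*(-1*(-6)))**3)*19)*2 = ((27*6**3*(-2 + 3*6)**3)*19)*2 = ((27*216*(-2 + 18)**3)*19)*2 = ((27*216*16**3)*19)*2 = ((27*216*4096)*19)*2 = (23887872*19)*2 = 453869568*2 = 907739136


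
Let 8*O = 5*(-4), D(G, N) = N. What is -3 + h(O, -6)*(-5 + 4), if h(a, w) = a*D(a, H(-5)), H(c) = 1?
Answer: -1/2 ≈ -0.50000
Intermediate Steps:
O = -5/2 (O = (5*(-4))/8 = (1/8)*(-20) = -5/2 ≈ -2.5000)
h(a, w) = a (h(a, w) = a*1 = a)
-3 + h(O, -6)*(-5 + 4) = -3 - 5*(-5 + 4)/2 = -3 - 5/2*(-1) = -3 + 5/2 = -1/2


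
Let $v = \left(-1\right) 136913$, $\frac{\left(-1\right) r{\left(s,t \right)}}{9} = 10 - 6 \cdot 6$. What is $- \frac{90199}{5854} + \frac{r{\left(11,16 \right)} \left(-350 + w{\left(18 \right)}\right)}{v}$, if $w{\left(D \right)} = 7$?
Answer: $- \frac{1697080277}{114498386} \approx -14.822$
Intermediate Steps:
$r{\left(s,t \right)} = 234$ ($r{\left(s,t \right)} = - 9 \left(10 - 6 \cdot 6\right) = - 9 \left(10 - 36\right) = \left(-9\right) \left(-26\right) = 234$)
$v = -136913$
$- \frac{90199}{5854} + \frac{r{\left(11,16 \right)} \left(-350 + w{\left(18 \right)}\right)}{v} = - \frac{90199}{5854} + \frac{234 \left(-350 + 7\right)}{-136913} = \left(-90199\right) \frac{1}{5854} + 234 \left(-343\right) \left(- \frac{1}{136913}\right) = - \frac{90199}{5854} - - \frac{11466}{19559} = - \frac{90199}{5854} + \frac{11466}{19559} = - \frac{1697080277}{114498386}$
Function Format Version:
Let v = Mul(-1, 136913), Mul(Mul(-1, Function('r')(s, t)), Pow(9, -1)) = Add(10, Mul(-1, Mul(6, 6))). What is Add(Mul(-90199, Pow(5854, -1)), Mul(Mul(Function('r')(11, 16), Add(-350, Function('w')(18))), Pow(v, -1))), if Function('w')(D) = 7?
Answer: Rational(-1697080277, 114498386) ≈ -14.822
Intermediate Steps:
Function('r')(s, t) = 234 (Function('r')(s, t) = Mul(-9, Add(10, Mul(-1, Mul(6, 6)))) = Mul(-9, Add(10, Mul(-1, 36))) = Mul(-9, Add(10, -36)) = Mul(-9, -26) = 234)
v = -136913
Add(Mul(-90199, Pow(5854, -1)), Mul(Mul(Function('r')(11, 16), Add(-350, Function('w')(18))), Pow(v, -1))) = Add(Mul(-90199, Pow(5854, -1)), Mul(Mul(234, Add(-350, 7)), Pow(-136913, -1))) = Add(Mul(-90199, Rational(1, 5854)), Mul(Mul(234, -343), Rational(-1, 136913))) = Add(Rational(-90199, 5854), Mul(-80262, Rational(-1, 136913))) = Add(Rational(-90199, 5854), Rational(11466, 19559)) = Rational(-1697080277, 114498386)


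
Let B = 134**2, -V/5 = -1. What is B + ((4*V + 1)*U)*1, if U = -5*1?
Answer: 17851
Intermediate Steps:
V = 5 (V = -5*(-1) = 5)
U = -5
B = 17956
B + ((4*V + 1)*U)*1 = 17956 + ((4*5 + 1)*(-5))*1 = 17956 + ((20 + 1)*(-5))*1 = 17956 + (21*(-5))*1 = 17956 - 105*1 = 17956 - 105 = 17851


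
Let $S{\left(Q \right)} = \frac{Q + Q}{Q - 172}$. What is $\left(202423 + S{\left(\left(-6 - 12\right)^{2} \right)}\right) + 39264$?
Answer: $\frac{4592134}{19} \approx 2.4169 \cdot 10^{5}$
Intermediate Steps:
$S{\left(Q \right)} = \frac{2 Q}{-172 + Q}$
$\left(202423 + S{\left(\left(-6 - 12\right)^{2} \right)}\right) + 39264 = \left(202423 + \frac{2 \left(-6 - 12\right)^{2}}{-172 + \left(-6 - 12\right)^{2}}\right) + 39264 = \left(202423 + \frac{2 \left(-18\right)^{2}}{-172 + \left(-18\right)^{2}}\right) + 39264 = \left(202423 + 2 \cdot 324 \frac{1}{-172 + 324}\right) + 39264 = \left(202423 + 2 \cdot 324 \cdot \frac{1}{152}\right) + 39264 = \left(202423 + \frac{81}{19}\right) + 39264 = \frac{3846118}{19} + 39264 = \frac{4592134}{19}$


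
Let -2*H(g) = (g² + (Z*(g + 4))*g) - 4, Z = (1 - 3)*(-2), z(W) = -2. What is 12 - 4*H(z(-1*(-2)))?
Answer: -20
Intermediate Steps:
Z = 4 (Z = -2*(-2) = 4)
H(g) = 2 - g²/2 - g*(16 + 4*g)/2 (H(g) = -((g² + (4*(g + 4))*g) - 4)/2 = -((g² + (4*(4 + g))*g) - 4)/2 = -((g² + (16 + 4*g)*g) - 4)/2 = -((g² + g*(16 + 4*g)) - 4)/2 = -(-4 + g² + g*(16 + 4*g))/2 = 2 - g²/2 - g*(16 + 4*g)/2)
12 - 4*H(z(-1*(-2))) = 12 - 4*(2 - 8*(-2) - 5/2*(-2)²) = 12 - 4*(2 + 16 - 5/2*4) = 12 - 4*(2 + 16 - 10) = 12 - 4*8 = 12 - 32 = -20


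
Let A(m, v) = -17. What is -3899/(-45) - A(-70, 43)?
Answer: 4664/45 ≈ 103.64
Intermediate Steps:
-3899/(-45) - A(-70, 43) = -3899/(-45) - 1*(-17) = -3899*(-1/45) + 17 = 3899/45 + 17 = 4664/45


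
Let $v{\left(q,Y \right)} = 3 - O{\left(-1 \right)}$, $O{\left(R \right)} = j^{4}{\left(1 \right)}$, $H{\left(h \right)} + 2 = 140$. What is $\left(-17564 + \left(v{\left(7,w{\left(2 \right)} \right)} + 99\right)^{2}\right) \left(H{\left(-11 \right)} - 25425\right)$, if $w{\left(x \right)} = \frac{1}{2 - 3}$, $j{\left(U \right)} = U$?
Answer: $186188181$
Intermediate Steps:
$H{\left(h \right)} = 138$ ($H{\left(h \right)} = -2 + 140 = 138$)
$w{\left(x \right)} = -1$ ($w{\left(x \right)} = \frac{1}{-1} = -1$)
$O{\left(R \right)} = 1$ ($O{\left(R \right)} = 1^{4} = 1$)
$v{\left(q,Y \right)} = 2$ ($v{\left(q,Y \right)} = 3 - 1 = 2$)
$\left(-17564 + \left(v{\left(7,w{\left(2 \right)} \right)} + 99\right)^{2}\right) \left(H{\left(-11 \right)} - 25425\right) = \left(-17564 + \left(2 + 99\right)^{2}\right) \left(138 - 25425\right) = \left(-17564 + 101^{2}\right) \left(-25287\right) = \left(-17564 + 10201\right) \left(-25287\right) = \left(-7363\right) \left(-25287\right) = 186188181$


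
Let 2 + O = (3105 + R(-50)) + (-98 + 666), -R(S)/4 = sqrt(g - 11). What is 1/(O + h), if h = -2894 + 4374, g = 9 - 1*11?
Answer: 5151/26533009 + 4*I*sqrt(13)/26533009 ≈ 0.00019414 + 5.4356e-7*I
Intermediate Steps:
g = -2 (g = 9 - 11 = -2)
R(S) = -4*I*sqrt(13) (R(S) = -4*sqrt(-2 - 11) = -4*I*sqrt(13))
h = 1480
O = 3671 - 4*I*sqrt(13) (O = -2 + ((3105 - 4*I*sqrt(13)) + (-98 + 666)) = -2 + ((3105 - 4*I*sqrt(13)) + 568) = -2 + (3673 - 4*I*sqrt(13)) = 3671 - 4*I*sqrt(13) ≈ 3671.0 - 14.422*I)
1/(O + h) = 1/((3671 - 4*I*sqrt(13)) + 1480) = 1/(5151 - 4*I*sqrt(13))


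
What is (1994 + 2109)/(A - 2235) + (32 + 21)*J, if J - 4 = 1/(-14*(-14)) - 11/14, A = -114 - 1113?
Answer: 57487739/339276 ≈ 169.44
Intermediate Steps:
A = -1227
J = 631/196 (J = 4 + (1/(-14*(-14)) - 11/14) = 4 + (-1/14*(-1/14) - 11*1/14) = 4 + (1/196 - 11/14) = 4 - 153/196 = 631/196 ≈ 3.2194)
(1994 + 2109)/(A - 2235) + (32 + 21)*J = (1994 + 2109)/(-1227 - 2235) + (32 + 21)*(631/196) = 4103/(-3462) + 53*(631/196) = 4103*(-1/3462) + 33443/196 = -4103/3462 + 33443/196 = 57487739/339276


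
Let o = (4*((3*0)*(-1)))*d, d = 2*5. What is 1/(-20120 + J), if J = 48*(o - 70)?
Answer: -1/23480 ≈ -4.2589e-5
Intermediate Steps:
d = 10
o = 0 (o = (4*((3*0)*(-1)))*10 = (4*(0*(-1)))*10 = (4*0)*10 = 0*10 = 0)
J = -3360 (J = 48*(0 - 70) = 48*(-70) = -3360)
1/(-20120 + J) = 1/(-20120 - 3360) = 1/(-23480) = -1/23480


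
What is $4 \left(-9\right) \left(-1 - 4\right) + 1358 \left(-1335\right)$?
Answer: $-1812750$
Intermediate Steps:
$4 \left(-9\right) \left(-1 - 4\right) + 1358 \left(-1335\right) = \left(-36\right) \left(-5\right) - 1812930 = 180 - 1812930 = -1812750$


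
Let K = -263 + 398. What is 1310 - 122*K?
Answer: -15160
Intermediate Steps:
K = 135
1310 - 122*K = 1310 - 122*135 = 1310 - 16470 = -15160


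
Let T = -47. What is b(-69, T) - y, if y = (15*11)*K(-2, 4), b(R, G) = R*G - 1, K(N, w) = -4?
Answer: 3902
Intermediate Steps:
b(R, G) = -1 + G*R (b(R, G) = G*R - 1 = -1 + G*R)
y = -660 (y = (15*11)*(-4) = 165*(-4) = -660)
b(-69, T) - y = (-1 - 47*(-69)) - 1*(-660) = (-1 + 3243) + 660 = 3242 + 660 = 3902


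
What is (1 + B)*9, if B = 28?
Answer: 261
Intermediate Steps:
(1 + B)*9 = (1 + 28)*9 = 29*9 = 261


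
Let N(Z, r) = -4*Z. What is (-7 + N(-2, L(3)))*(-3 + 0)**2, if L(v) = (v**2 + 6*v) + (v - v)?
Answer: 9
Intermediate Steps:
L(v) = v**2 + 6*v (L(v) = (v**2 + 6*v) + 0 = v**2 + 6*v)
(-7 + N(-2, L(3)))*(-3 + 0)**2 = (-7 - 4*(-2))*(-3 + 0)**2 = (-7 + 8)*(-3)**2 = 1*9 = 9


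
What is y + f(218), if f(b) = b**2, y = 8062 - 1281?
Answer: 54305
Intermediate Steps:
y = 6781
y + f(218) = 6781 + 218**2 = 6781 + 47524 = 54305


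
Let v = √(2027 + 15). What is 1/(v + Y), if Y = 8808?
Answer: 4404/38789411 - √2042/77578822 ≈ 0.00011295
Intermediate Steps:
v = √2042 ≈ 45.188
1/(v + Y) = 1/(√2042 + 8808) = 1/(8808 + √2042)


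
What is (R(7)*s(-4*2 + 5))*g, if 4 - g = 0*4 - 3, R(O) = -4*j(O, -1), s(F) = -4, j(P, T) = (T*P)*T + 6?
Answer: 1456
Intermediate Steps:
j(P, T) = 6 + P*T² (j(P, T) = (P*T)*T + 6 = P*T² + 6 = 6 + P*T²)
R(O) = -24 - 4*O (R(O) = -4*(6 + O*(-1)²) = -4*(6 + O*1) = -4*(6 + O) = -24 - 4*O)
g = 7 (g = 4 - (0*4 - 3) = 4 - (0 - 3) = 4 - 1*(-3) = 4 + 3 = 7)
(R(7)*s(-4*2 + 5))*g = ((-24 - 4*7)*(-4))*7 = ((-24 - 28)*(-4))*7 = -52*(-4)*7 = 208*7 = 1456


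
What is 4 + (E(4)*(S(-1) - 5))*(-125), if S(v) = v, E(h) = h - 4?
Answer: 4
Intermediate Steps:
E(h) = -4 + h
4 + (E(4)*(S(-1) - 5))*(-125) = 4 + ((-4 + 4)*(-1 - 5))*(-125) = 4 + (0*(-6))*(-125) = 4 + 0*(-125) = 4 + 0 = 4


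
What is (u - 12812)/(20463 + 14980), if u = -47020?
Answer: -59832/35443 ≈ -1.6881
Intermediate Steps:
(u - 12812)/(20463 + 14980) = (-47020 - 12812)/(20463 + 14980) = -59832/35443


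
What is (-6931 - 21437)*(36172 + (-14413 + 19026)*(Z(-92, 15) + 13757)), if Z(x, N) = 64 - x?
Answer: -1821703345488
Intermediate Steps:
(-6931 - 21437)*(36172 + (-14413 + 19026)*(Z(-92, 15) + 13757)) = (-6931 - 21437)*(36172 + (-14413 + 19026)*((64 - 1*(-92)) + 13757)) = -28368*(36172 + 4613*((64 + 92) + 13757)) = -28368*(36172 + 4613*(156 + 13757)) = -28368*(36172 + 4613*13913) = -28368*(36172 + 64180669) = -28368*64216841 = -1821703345488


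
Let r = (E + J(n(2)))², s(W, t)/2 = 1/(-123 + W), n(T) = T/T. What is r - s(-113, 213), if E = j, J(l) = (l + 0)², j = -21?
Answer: 47201/118 ≈ 400.01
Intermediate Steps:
n(T) = 1
s(W, t) = 2/(-123 + W)
J(l) = l²
E = -21
r = 400 (r = (-21 + 1²)² = (-21 + 1)² = (-20)² = 400)
r - s(-113, 213) = 400 - 2/(-123 - 113) = 400 - 2/(-236) = 400 - 2*(-1)/236 = 400 - 1*(-1/118) = 400 + 1/118 = 47201/118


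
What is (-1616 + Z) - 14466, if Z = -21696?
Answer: -37778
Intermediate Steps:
(-1616 + Z) - 14466 = (-1616 - 21696) - 14466 = -23312 - 14466 = -37778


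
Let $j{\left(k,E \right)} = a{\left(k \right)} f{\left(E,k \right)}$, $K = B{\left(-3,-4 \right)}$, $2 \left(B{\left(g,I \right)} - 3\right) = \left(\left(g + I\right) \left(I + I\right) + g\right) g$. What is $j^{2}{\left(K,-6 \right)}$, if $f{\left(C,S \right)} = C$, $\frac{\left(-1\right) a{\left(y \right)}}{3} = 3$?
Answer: $2916$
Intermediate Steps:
$a{\left(y \right)} = -9$ ($a{\left(y \right)} = \left(-3\right) 3 = -9$)
$B{\left(g,I \right)} = 3 + \frac{g \left(g + 2 I \left(I + g\right)\right)}{2}$ ($B{\left(g,I \right)} = 3 + \frac{\left(\left(g + I\right) \left(I + I\right) + g\right) g}{2} = 3 + \frac{\left(\left(I + g\right) 2 I + g\right) g}{2} = 3 + \frac{\left(2 I \left(I + g\right) + g\right) g}{2} = 3 + \frac{\left(g + 2 I \left(I + g\right)\right) g}{2} = 3 + \frac{g \left(g + 2 I \left(I + g\right)\right)}{2}$)
$K = - \frac{153}{2}$ ($K = 3 + \frac{\left(-3\right)^{2}}{2} - 4 \left(-3\right)^{2} - 3 \left(-4\right)^{2} = 3 + \frac{1}{2} \cdot 9 - 36 - 48 = 3 + \frac{9}{2} - 36 - 48 = - \frac{153}{2} \approx -76.5$)
$j{\left(k,E \right)} = - 9 E$
$j^{2}{\left(K,-6 \right)} = \left(\left(-9\right) \left(-6\right)\right)^{2} = 54^{2} = 2916$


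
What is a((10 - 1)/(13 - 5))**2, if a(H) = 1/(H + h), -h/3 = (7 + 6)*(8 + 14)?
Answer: 64/46991025 ≈ 1.3620e-6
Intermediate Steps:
h = -858 (h = -3*(7 + 6)*(8 + 14) = -39*22 = -3*286 = -858)
a(H) = 1/(-858 + H) (a(H) = 1/(H - 858) = 1/(-858 + H))
a((10 - 1)/(13 - 5))**2 = (1/(-858 + (10 - 1)/(13 - 5)))**2 = (1/(-858 + 9/8))**2 = (1/(-6855/8))**2 = (-8/6855)**2 = 64/46991025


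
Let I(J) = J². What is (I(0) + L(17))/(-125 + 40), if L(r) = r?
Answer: -⅕ ≈ -0.20000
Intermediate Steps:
(I(0) + L(17))/(-125 + 40) = (0² + 17)/(-125 + 40) = (0 + 17)/(-85) = 17*(-1/85) = -⅕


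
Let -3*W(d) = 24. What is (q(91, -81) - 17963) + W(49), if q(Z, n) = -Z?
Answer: -18062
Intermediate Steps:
W(d) = -8 (W(d) = -1/3*24 = -8)
(q(91, -81) - 17963) + W(49) = (-1*91 - 17963) - 8 = (-91 - 17963) - 8 = -18054 - 8 = -18062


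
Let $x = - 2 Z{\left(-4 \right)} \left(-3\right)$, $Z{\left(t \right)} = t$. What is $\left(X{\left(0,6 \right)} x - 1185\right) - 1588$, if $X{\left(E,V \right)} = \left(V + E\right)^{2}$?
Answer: $-3637$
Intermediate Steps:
$X{\left(E,V \right)} = \left(E + V\right)^{2}$
$x = -24$ ($x = \left(-2\right) \left(-4\right) \left(-3\right) = 8 \left(-3\right) = -24$)
$\left(X{\left(0,6 \right)} x - 1185\right) - 1588 = \left(\left(0 + 6\right)^{2} \left(-24\right) - 1185\right) - 1588 = \left(6^{2} \left(-24\right) - 1185\right) - 1588 = \left(36 \left(-24\right) - 1185\right) - 1588 = \left(-864 - 1185\right) - 1588 = -2049 - 1588 = -3637$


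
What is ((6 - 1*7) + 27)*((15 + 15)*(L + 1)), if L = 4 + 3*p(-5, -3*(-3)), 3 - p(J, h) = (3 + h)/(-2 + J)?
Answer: 104520/7 ≈ 14931.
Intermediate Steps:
p(J, h) = 3 - (3 + h)/(-2 + J)
L = 127/7 (L = 4 + 3*((-9 - (-3)*(-3) + 3*(-5))/(-2 - 5)) = 4 + 3*((-9 - 1*9 - 15)/(-7)) = 4 + 3*(-(-9 - 9 - 15)/7) = 4 + 3*(-⅐*(-33)) = 4 + 3*(33/7) = 4 + 99/7 = 127/7 ≈ 18.143)
((6 - 1*7) + 27)*((15 + 15)*(L + 1)) = ((6 - 1*7) + 27)*((15 + 15)*(127/7 + 1)) = ((6 - 7) + 27)*(30*(134/7)) = (-1 + 27)*(4020/7) = 26*(4020/7) = 104520/7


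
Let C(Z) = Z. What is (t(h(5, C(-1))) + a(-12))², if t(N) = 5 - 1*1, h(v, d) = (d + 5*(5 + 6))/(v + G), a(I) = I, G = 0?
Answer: 64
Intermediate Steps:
h(v, d) = (55 + d)/v (h(v, d) = (d + 5*(5 + 6))/(v + 0) = (d + 5*11)/v = (d + 55)/v = (55 + d)/v)
t(N) = 4 (t(N) = 5 - 1 = 4)
(t(h(5, C(-1))) + a(-12))² = (4 - 12)² = (-8)² = 64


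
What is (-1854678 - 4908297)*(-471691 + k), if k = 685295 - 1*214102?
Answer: 3367961550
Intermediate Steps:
k = 471193 (k = 685295 - 214102 = 471193)
(-1854678 - 4908297)*(-471691 + k) = (-1854678 - 4908297)*(-471691 + 471193) = -6762975*(-498) = 3367961550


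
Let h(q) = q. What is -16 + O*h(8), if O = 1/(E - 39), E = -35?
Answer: -596/37 ≈ -16.108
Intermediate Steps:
O = -1/74 (O = 1/(-35 - 39) = 1/(-74) = -1/74 ≈ -0.013514)
-16 + O*h(8) = -16 - 1/74*8 = -16 - 4/37 = -596/37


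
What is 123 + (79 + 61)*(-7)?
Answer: -857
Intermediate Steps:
123 + (79 + 61)*(-7) = 123 + 140*(-7) = 123 - 980 = -857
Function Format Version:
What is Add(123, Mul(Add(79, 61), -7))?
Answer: -857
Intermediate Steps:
Add(123, Mul(Add(79, 61), -7)) = Add(123, Mul(140, -7)) = Add(123, -980) = -857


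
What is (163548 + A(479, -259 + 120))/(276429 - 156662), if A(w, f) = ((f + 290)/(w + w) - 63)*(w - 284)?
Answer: 144939399/114736786 ≈ 1.2632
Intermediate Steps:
A(w, f) = (-284 + w)*(-63 + (290 + f)/(2*w)) (A(w, f) = ((290 + f)/((2*w)) - 63)*(-284 + w) = ((290 + f)*(1/(2*w)) - 63)*(-284 + w) = ((290 + f)/(2*w) - 63)*(-284 + w) = (-63 + (290 + f)/(2*w))*(-284 + w) = (-284 + w)*(-63 + (290 + f)/(2*w)))
(163548 + A(479, -259 + 120))/(276429 - 156662) = (163548 + (½)*(-82360 - 284*(-259 + 120) + 479*(36074 + (-259 + 120) - 126*479))/479)/(276429 - 156662) = (163548 + (½)*(1/479)*(-82360 - 284*(-139) + 479*(36074 - 139 - 60354)))/119767 = (163548 + (½)*(1/479)*(-82360 + 39476 + 479*(-24419)))*(1/119767) = (163548 + (½)*(1/479)*(-82360 + 39476 - 11696701))*(1/119767) = (163548 + (½)*(1/479)*(-11739585))*(1/119767) = (163548 - 11739585/958)*(1/119767) = (144939399/958)*(1/119767) = 144939399/114736786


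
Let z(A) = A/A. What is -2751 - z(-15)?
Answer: -2752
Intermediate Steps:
z(A) = 1
-2751 - z(-15) = -2751 - 1*1 = -2751 - 1 = -2752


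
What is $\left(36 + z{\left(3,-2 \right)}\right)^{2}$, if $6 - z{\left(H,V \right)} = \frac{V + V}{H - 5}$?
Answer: $1600$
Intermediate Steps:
$z{\left(H,V \right)} = 6 - \frac{2 V}{-5 + H}$ ($z{\left(H,V \right)} = 6 - \frac{V + V}{H - 5} = 6 - \frac{2 V}{-5 + H}$)
$\left(36 + z{\left(3,-2 \right)}\right)^{2} = \left(36 + \frac{2 \left(-15 - -2 + 3 \cdot 3\right)}{-5 + 3}\right)^{2} = \left(36 + \frac{2 \left(-15 + 2 + 9\right)}{-2}\right)^{2} = \left(36 + 2 \left(- \frac{1}{2}\right) \left(-4\right)\right)^{2} = \left(36 + 4\right)^{2} = 40^{2} = 1600$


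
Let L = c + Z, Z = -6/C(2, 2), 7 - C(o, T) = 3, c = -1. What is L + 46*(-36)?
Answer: -3317/2 ≈ -1658.5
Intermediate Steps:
C(o, T) = 4 (C(o, T) = 7 - 1*3 = 7 - 3 = 4)
Z = -3/2 (Z = -6/4 = -6*¼ = -3/2 ≈ -1.5000)
L = -5/2 (L = -1 - 3/2 = -5/2 ≈ -2.5000)
L + 46*(-36) = -5/2 + 46*(-36) = -5/2 - 1656 = -3317/2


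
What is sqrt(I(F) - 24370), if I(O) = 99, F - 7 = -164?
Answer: I*sqrt(24271) ≈ 155.79*I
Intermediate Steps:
F = -157 (F = 7 - 164 = -157)
sqrt(I(F) - 24370) = sqrt(99 - 24370) = sqrt(-24271) = I*sqrt(24271)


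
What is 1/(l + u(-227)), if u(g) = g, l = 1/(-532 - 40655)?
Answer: -41187/9349450 ≈ -0.0044053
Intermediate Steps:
l = -1/41187 (l = 1/(-41187) = -1/41187 ≈ -2.4279e-5)
1/(l + u(-227)) = 1/(-1/41187 - 227) = 1/(-9349450/41187) = -41187/9349450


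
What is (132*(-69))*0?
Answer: 0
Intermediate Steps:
(132*(-69))*0 = -9108*0 = 0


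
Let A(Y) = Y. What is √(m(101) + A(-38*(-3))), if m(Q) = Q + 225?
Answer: 2*√110 ≈ 20.976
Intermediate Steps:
m(Q) = 225 + Q
√(m(101) + A(-38*(-3))) = √((225 + 101) - 38*(-3)) = √(326 + 114) = √440 = 2*√110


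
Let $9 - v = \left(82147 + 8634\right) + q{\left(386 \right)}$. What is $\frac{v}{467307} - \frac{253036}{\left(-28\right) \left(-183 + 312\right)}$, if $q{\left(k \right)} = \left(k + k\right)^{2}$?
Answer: $\frac{1378153945}{20094201} \approx 68.585$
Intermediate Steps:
$q{\left(k \right)} = 4 k^{2}$ ($q{\left(k \right)} = \left(2 k\right)^{2} = 4 k^{2}$)
$v = -686756$ ($v = 9 - \left(\left(82147 + 8634\right) + 4 \cdot 386^{2}\right) = 9 - \left(90781 + 4 \cdot 148996\right) = 9 - \left(90781 + 595984\right) = 9 - 686765 = -686756$)
$\frac{v}{467307} - \frac{253036}{\left(-28\right) \left(-183 + 312\right)} = - \frac{686756}{467307} - \frac{253036}{\left(-28\right) \left(-183 + 312\right)} = \left(-686756\right) \frac{1}{467307} - \frac{253036}{\left(-28\right) 129} = - \frac{686756}{467307} - \frac{253036}{-3612} = - \frac{686756}{467307} - - \frac{9037}{129} = - \frac{686756}{467307} + \frac{9037}{129} = \frac{1378153945}{20094201}$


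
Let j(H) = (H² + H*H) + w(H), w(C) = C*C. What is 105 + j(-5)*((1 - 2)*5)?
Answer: -270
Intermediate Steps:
w(C) = C²
j(H) = 3*H² (j(H) = (H² + H*H) + H² = (H² + H²) + H² = 2*H² + H² = 3*H²)
105 + j(-5)*((1 - 2)*5) = 105 + (3*(-5)²)*((1 - 2)*5) = 105 + (3*25)*(-1*5) = 105 + 75*(-5) = 105 - 375 = -270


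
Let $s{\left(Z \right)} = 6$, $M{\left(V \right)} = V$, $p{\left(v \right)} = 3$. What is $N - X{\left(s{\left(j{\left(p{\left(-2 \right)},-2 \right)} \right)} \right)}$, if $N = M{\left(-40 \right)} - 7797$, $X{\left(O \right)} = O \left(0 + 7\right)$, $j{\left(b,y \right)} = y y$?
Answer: $-7879$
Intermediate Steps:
$j{\left(b,y \right)} = y^{2}$
$X{\left(O \right)} = 7 O$ ($X{\left(O \right)} = O 7 = 7 O$)
$N = -7837$ ($N = -40 - 7797 = -7837$)
$N - X{\left(s{\left(j{\left(p{\left(-2 \right)},-2 \right)} \right)} \right)} = -7837 - 7 \cdot 6 = -7837 - 42 = -7879$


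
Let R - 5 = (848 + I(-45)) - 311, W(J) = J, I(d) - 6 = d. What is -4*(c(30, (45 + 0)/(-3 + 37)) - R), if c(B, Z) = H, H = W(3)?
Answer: 2000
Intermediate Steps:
I(d) = 6 + d
H = 3
c(B, Z) = 3
R = 503 (R = 5 + ((848 + (6 - 45)) - 311) = 5 + ((848 - 39) - 311) = 5 + (809 - 311) = 5 + 498 = 503)
-4*(c(30, (45 + 0)/(-3 + 37)) - R) = -4*(3 - 1*503) = -4*(3 - 503) = -4*(-500) = 2000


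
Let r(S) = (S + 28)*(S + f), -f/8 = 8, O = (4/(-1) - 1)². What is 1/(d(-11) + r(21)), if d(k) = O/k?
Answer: -11/23202 ≈ -0.00047410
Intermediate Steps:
O = 25 (O = (4*(-1) - 1)² = (-4 - 1)² = (-5)² = 25)
f = -64 (f = -8*8 = -64)
d(k) = 25/k
r(S) = (-64 + S)*(28 + S) (r(S) = (S + 28)*(S - 64) = (28 + S)*(-64 + S) = (-64 + S)*(28 + S))
1/(d(-11) + r(21)) = 1/(25/(-11) + (-1792 + 21² - 36*21)) = 1/(25*(-1/11) + (-1792 + 441 - 756)) = 1/(-25/11 - 2107) = 1/(-23202/11) = -11/23202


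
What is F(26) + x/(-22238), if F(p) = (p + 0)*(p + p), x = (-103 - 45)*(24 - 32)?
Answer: 15032296/11119 ≈ 1351.9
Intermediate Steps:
x = 1184 (x = -148*(-8) = 1184)
F(p) = 2*p² (F(p) = p*(2*p) = 2*p²)
F(26) + x/(-22238) = 2*26² + 1184/(-22238) = 2*676 + 1184*(-1/22238) = 1352 - 592/11119 = 15032296/11119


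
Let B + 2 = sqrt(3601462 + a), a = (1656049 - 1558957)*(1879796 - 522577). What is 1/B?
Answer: 1/65889354303 + 23*sqrt(249109090)/131778708606 ≈ 2.7547e-6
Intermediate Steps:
a = 131775107148 (a = 97092*1357219 = 131775107148)
B = -2 + 23*sqrt(249109090) (B = -2 + sqrt(3601462 + 131775107148) = -2 + sqrt(131778708610) = -2 + 23*sqrt(249109090) ≈ 3.6301e+5)
1/B = 1/(-2 + 23*sqrt(249109090))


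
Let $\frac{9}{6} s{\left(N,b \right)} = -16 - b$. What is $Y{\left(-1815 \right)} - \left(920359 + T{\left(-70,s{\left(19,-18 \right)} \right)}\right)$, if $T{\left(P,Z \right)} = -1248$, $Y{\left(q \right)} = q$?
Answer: $-920926$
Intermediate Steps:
$s{\left(N,b \right)} = - \frac{32}{3} - \frac{2 b}{3}$ ($s{\left(N,b \right)} = \frac{2 \left(-16 - b\right)}{3} = - \frac{32}{3} - \frac{2 b}{3}$)
$Y{\left(-1815 \right)} - \left(920359 + T{\left(-70,s{\left(19,-18 \right)} \right)}\right) = -1815 - \left(920359 - 1248\right) = -1815 - 919111 = -920926$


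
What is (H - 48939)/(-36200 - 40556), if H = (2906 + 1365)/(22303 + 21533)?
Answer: 2145285733/3364676016 ≈ 0.63759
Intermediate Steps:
H = 4271/43836 ≈ 0.097431
(H - 48939)/(-36200 - 40556) = (4271/43836 - 48939)/(-36200 - 40556) = -2145285733/43836/(-76756) = -2145285733/43836*(-1/76756) = 2145285733/3364676016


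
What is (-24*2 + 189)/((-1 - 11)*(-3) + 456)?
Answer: 47/164 ≈ 0.28659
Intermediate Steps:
(-24*2 + 189)/((-1 - 11)*(-3) + 456) = (-48 + 189)/(-12*(-3) + 456) = 141/(36 + 456) = 141/492 = 141*(1/492) = 47/164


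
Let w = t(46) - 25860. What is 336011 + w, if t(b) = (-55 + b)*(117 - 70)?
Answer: 309728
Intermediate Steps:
t(b) = -2585 + 47*b (t(b) = (-55 + b)*47 = -2585 + 47*b)
w = -26283 (w = (-2585 + 47*46) - 25860 = (-2585 + 2162) - 25860 = -423 - 25860 = -26283)
336011 + w = 336011 - 26283 = 309728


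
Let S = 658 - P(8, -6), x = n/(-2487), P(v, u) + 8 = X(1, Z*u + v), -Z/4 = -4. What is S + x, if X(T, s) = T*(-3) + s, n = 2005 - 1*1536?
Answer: 1882190/2487 ≈ 756.81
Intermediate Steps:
Z = 16 (Z = -4*(-4) = 16)
n = 469 (n = 2005 - 1536 = 469)
X(T, s) = s - 3*T (X(T, s) = -3*T + s = s - 3*T)
P(v, u) = -11 + v + 16*u (P(v, u) = -8 + ((16*u + v) - 3*1) = -8 + ((v + 16*u) - 3) = -8 + (-3 + v + 16*u) = -11 + v + 16*u)
x = -469/2487 (x = 469/(-2487) = 469*(-1/2487) = -469/2487 ≈ -0.18858)
S = 757 (S = 658 - (-11 + 8 + 16*(-6)) = 658 - (-11 + 8 - 96) = 658 - 1*(-99) = 658 + 99 = 757)
S + x = 757 - 469/2487 = 1882190/2487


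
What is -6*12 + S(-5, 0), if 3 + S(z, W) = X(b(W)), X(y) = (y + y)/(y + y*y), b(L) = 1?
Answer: -74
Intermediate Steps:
X(y) = 2*y/(y + y²) (X(y) = (2*y)/(y + y²) = 2*y/(y + y²))
S(z, W) = -2 (S(z, W) = -3 + 2/(1 + 1) = -3 + 2/2 = -3 + 2*(½) = -3 + 1 = -2)
-6*12 + S(-5, 0) = -6*12 - 2 = -72 - 2 = -74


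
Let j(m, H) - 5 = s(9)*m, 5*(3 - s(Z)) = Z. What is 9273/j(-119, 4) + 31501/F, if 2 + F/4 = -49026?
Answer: -536143357/7948304 ≈ -67.454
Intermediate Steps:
F = -196112 (F = -8 + 4*(-49026) = -8 - 196104 = -196112)
s(Z) = 3 - Z/5
j(m, H) = 5 + 6*m/5 (j(m, H) = 5 + (3 - ⅕*9)*m = 5 + (3 - 9/5)*m = 5 + 6*m/5)
9273/j(-119, 4) + 31501/F = 9273/(5 + (6/5)*(-119)) + 31501/(-196112) = 9273/(5 - 714/5) + 31501*(-1/196112) = 9273/(-689/5) - 1853/11536 = 9273*(-5/689) - 1853/11536 = -46365/689 - 1853/11536 = -536143357/7948304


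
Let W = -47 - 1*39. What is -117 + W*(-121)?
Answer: 10289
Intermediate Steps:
W = -86 (W = -47 - 39 = -86)
-117 + W*(-121) = -117 - 86*(-121) = -117 + 10406 = 10289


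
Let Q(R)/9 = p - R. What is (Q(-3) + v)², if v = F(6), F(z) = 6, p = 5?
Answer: 6084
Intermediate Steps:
Q(R) = 45 - 9*R (Q(R) = 9*(5 - R) = 45 - 9*R)
v = 6
(Q(-3) + v)² = ((45 - 9*(-3)) + 6)² = ((45 + 27) + 6)² = (72 + 6)² = 78² = 6084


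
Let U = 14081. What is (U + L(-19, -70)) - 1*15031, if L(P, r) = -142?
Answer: -1092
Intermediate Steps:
(U + L(-19, -70)) - 1*15031 = (14081 - 142) - 1*15031 = 13939 - 15031 = -1092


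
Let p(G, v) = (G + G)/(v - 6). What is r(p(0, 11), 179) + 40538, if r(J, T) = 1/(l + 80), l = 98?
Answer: 7215765/178 ≈ 40538.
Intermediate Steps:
p(G, v) = 2*G/(-6 + v) (p(G, v) = (2*G)/(-6 + v) = 2*G/(-6 + v))
r(J, T) = 1/178 (r(J, T) = 1/(98 + 80) = 1/178)
r(p(0, 11), 179) + 40538 = 1/178 + 40538 = 7215765/178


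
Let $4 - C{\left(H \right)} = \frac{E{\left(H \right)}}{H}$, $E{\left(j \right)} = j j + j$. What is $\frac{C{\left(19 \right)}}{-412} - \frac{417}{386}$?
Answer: $- \frac{41407}{39758} \approx -1.0415$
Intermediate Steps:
$E{\left(j \right)} = j + j^{2}$ ($E{\left(j \right)} = j^{2} + j = j + j^{2}$)
$C{\left(H \right)} = 3 - H$ ($C{\left(H \right)} = 4 - \frac{H \left(1 + H\right)}{H} = 4 - \left(1 + H\right) = 3 - H$)
$\frac{C{\left(19 \right)}}{-412} - \frac{417}{386} = \frac{3 - 19}{-412} - \frac{417}{386} = \left(3 - 19\right) \left(- \frac{1}{412}\right) - \frac{417}{386} = \left(-16\right) \left(- \frac{1}{412}\right) - \frac{417}{386} = \frac{4}{103} - \frac{417}{386} = - \frac{41407}{39758}$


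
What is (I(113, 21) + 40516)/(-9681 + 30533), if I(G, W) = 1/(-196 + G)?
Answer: 258679/133132 ≈ 1.9430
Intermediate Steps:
(I(113, 21) + 40516)/(-9681 + 30533) = (1/(-196 + 113) + 40516)/(-9681 + 30533) = (1/(-83) + 40516)/20852 = (-1/83 + 40516)*(1/20852) = (3362827/83)*(1/20852) = 258679/133132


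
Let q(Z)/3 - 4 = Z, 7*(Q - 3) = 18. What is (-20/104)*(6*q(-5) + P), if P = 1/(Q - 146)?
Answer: 88505/25558 ≈ 3.4629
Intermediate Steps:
Q = 39/7 (Q = 3 + (⅐)*18 = 3 + 18/7 = 39/7 ≈ 5.5714)
q(Z) = 12 + 3*Z
P = -7/983 (P = 1/(39/7 - 146) = 1/(-983/7) = -7/983 ≈ -0.0071211)
(-20/104)*(6*q(-5) + P) = (-20/104)*(6*(12 + 3*(-5)) - 7/983) = (-20*1/104)*(6*(12 - 15) - 7/983) = -5*(6*(-3) - 7/983)/26 = -5*(-18 - 7/983)/26 = -5/26*(-17701/983) = 88505/25558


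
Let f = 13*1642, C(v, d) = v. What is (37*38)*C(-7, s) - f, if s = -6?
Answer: -31188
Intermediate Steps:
f = 21346
(37*38)*C(-7, s) - f = (37*38)*(-7) - 1*21346 = 1406*(-7) - 21346 = -9842 - 21346 = -31188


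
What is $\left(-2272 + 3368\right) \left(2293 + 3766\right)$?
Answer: $6640664$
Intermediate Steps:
$\left(-2272 + 3368\right) \left(2293 + 3766\right) = 1096 \cdot 6059 = 6640664$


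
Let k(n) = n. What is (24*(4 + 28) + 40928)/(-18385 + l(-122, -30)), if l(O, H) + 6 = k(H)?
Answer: -41696/18421 ≈ -2.2635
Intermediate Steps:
l(O, H) = -6 + H
(24*(4 + 28) + 40928)/(-18385 + l(-122, -30)) = (24*(4 + 28) + 40928)/(-18385 + (-6 - 30)) = (24*32 + 40928)/(-18385 - 36) = (768 + 40928)/(-18421) = 41696*(-1/18421) = -41696/18421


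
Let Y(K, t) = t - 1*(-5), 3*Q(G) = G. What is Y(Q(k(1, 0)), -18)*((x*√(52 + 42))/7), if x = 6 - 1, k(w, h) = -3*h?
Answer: -65*√94/7 ≈ -90.028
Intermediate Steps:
x = 5
Q(G) = G/3
Y(K, t) = 5 + t (Y(K, t) = t + 5 = 5 + t)
Y(Q(k(1, 0)), -18)*((x*√(52 + 42))/7) = (5 - 18)*((5*√(52 + 42))/7) = -13*5*√94/7 = -65*√94/7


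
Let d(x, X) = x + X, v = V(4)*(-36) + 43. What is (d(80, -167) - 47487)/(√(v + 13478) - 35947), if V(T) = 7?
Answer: 855071289/646086770 + 23787*√13269/646086770 ≈ 1.3277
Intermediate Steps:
v = -209 (v = 7*(-36) + 43 = -252 + 43 = -209)
d(x, X) = X + x
(d(80, -167) - 47487)/(√(v + 13478) - 35947) = ((-167 + 80) - 47487)/(√(-209 + 13478) - 35947) = (-87 - 47487)/(√13269 - 35947) = -47574/(-35947 + √13269)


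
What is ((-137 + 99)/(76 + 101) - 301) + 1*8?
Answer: -51899/177 ≈ -293.21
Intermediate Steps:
((-137 + 99)/(76 + 101) - 301) + 1*8 = (-38/177 - 301) + 8 = -53315/177 + 8 = -51899/177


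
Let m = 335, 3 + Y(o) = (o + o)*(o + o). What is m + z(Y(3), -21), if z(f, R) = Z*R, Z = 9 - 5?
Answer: 251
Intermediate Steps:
Z = 4
Y(o) = -3 + 4*o**2 (Y(o) = -3 + (o + o)*(o + o) = -3 + (2*o)*(2*o) = -3 + 4*o**2)
z(f, R) = 4*R
m + z(Y(3), -21) = 335 + 4*(-21) = 335 - 84 = 251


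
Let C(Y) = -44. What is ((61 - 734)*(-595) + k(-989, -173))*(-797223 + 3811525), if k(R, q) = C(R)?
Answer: 1206899392082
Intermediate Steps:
k(R, q) = -44
((61 - 734)*(-595) + k(-989, -173))*(-797223 + 3811525) = ((61 - 734)*(-595) - 44)*(-797223 + 3811525) = (-673*(-595) - 44)*3014302 = (400435 - 44)*3014302 = 400391*3014302 = 1206899392082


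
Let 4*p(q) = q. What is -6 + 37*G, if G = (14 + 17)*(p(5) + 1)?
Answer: 10299/4 ≈ 2574.8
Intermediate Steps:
p(q) = q/4
G = 279/4 (G = (14 + 17)*((¼)*5 + 1) = 31*(5/4 + 1) = 31*(9/4) = 279/4 ≈ 69.750)
-6 + 37*G = -6 + 37*(279/4) = -6 + 10323/4 = 10299/4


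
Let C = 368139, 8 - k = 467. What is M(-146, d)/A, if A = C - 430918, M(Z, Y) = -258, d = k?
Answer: 258/62779 ≈ 0.0041097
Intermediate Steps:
k = -459 (k = 8 - 1*467 = 8 - 467 = -459)
d = -459
A = -62779 (A = 368139 - 430918 = -62779)
M(-146, d)/A = -258/(-62779) = -258*(-1/62779) = 258/62779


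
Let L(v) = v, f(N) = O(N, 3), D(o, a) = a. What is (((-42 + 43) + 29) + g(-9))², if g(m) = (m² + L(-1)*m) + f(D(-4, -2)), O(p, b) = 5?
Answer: 15625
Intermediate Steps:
f(N) = 5
g(m) = 5 + m² - m (g(m) = (m² - m) + 5 = 5 + m² - m)
(((-42 + 43) + 29) + g(-9))² = (((-42 + 43) + 29) + (5 + (-9)² - 1*(-9)))² = ((1 + 29) + (5 + 81 + 9))² = (30 + 95)² = 125² = 15625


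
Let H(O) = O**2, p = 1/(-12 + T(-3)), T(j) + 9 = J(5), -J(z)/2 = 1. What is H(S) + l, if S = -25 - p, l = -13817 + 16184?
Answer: 1581619/529 ≈ 2989.8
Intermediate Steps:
J(z) = -2 (J(z) = -2*1 = -2)
T(j) = -11 (T(j) = -9 - 2 = -11)
p = -1/23 (p = 1/(-12 - 11) = 1/(-23) = -1/23 ≈ -0.043478)
l = 2367
S = -574/23 (S = -25 - 1*(-1/23) = -25 + 1/23 = -574/23 ≈ -24.957)
H(S) + l = (-574/23)**2 + 2367 = 329476/529 + 2367 = 1581619/529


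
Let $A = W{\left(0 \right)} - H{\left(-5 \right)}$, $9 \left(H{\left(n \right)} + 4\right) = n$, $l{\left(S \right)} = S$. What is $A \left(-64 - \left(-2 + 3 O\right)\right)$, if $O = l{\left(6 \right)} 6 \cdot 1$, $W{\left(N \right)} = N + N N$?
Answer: $- \frac{6970}{9} \approx -774.44$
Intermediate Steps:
$W{\left(N \right)} = N + N^{2}$
$H{\left(n \right)} = -4 + \frac{n}{9}$
$O = 36$ ($O = 6 \cdot 6 \cdot 1 = 36 \cdot 1 = 36$)
$A = \frac{41}{9}$ ($A = 0 \left(1 + 0\right) - \left(-4 + \frac{1}{9} \left(-5\right)\right) = 0 \cdot 1 - \left(-4 - \frac{5}{9}\right) = 0 - - \frac{41}{9} = 0 + \frac{41}{9} = \frac{41}{9} \approx 4.5556$)
$A \left(-64 - \left(-2 + 3 O\right)\right) = \frac{41 \left(-64 + \left(\left(-3\right) 36 + 2\right)\right)}{9} = \frac{41 \left(-64 + \left(-108 + 2\right)\right)}{9} = \frac{41 \left(-64 - 106\right)}{9} = \frac{41}{9} \left(-170\right) = - \frac{6970}{9}$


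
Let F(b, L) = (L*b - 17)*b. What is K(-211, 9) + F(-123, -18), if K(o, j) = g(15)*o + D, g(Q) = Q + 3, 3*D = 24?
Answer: -274021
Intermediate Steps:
D = 8 (D = (⅓)*24 = 8)
g(Q) = 3 + Q
F(b, L) = b*(-17 + L*b) (F(b, L) = (-17 + L*b)*b = b*(-17 + L*b))
K(o, j) = 8 + 18*o (K(o, j) = (3 + 15)*o + 8 = 18*o + 8 = 8 + 18*o)
K(-211, 9) + F(-123, -18) = (8 + 18*(-211)) - 123*(-17 - 18*(-123)) = (8 - 3798) - 123*(-17 + 2214) = -3790 - 123*2197 = -3790 - 270231 = -274021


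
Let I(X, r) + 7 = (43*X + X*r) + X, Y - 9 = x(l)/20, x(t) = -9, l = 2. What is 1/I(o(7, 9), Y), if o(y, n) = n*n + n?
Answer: 2/9445 ≈ 0.00021175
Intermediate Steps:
o(y, n) = n + n**2 (o(y, n) = n**2 + n = n + n**2)
Y = 171/20 (Y = 9 - 9/20 = 171/20 ≈ 8.5500)
I(X, r) = -7 + 44*X + X*r (I(X, r) = -7 + ((43*X + X*r) + X) = -7 + (44*X + X*r) = -7 + 44*X + X*r)
1/I(o(7, 9), Y) = 1/(-7 + 44*(9*(1 + 9)) + (9*(1 + 9))*(171/20)) = 1/(-7 + 44*(9*10) + (9*10)*(171/20)) = 1/(-7 + 44*90 + 90*(171/20)) = 1/(-7 + 3960 + 1539/2) = 1/(9445/2) = 2/9445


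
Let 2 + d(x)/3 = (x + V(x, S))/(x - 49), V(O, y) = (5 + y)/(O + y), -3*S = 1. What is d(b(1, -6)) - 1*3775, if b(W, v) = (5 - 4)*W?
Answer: -7563/2 ≈ -3781.5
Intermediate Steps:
S = -⅓ (S = -⅓*1 = -⅓ ≈ -0.33333)
V(O, y) = (5 + y)/(O + y)
b(W, v) = W (b(W, v) = 1*W = W)
d(x) = -6 + 3*(x + 14/(3*(-⅓ + x)))/(-49 + x) (d(x) = -6 + 3*((x + (5 - ⅓)/(x - ⅓))/(x - 49)) = -6 + 3*((x + (14/3)/(-⅓ + x))/(-49 + x)) = -6 + 3*((x + 14/(3*(-⅓ + x)))/(-49 + x)) = -6 + 3*(x + 14/(3*(-⅓ + x)))/(-49 + x))
d(b(1, -6)) - 1*3775 = 3*(14 + (-1 + 3*1)*(98 - 1*1))/((-1 + 3*1)*(-49 + 1)) - 1*3775 = 3*(14 + (-1 + 3)*(98 - 1))/((-1 + 3)*(-48)) - 3775 = 3*(-1/48)*(14 + 2*97)/2 - 3775 = 3*(½)*(-1/48)*(14 + 194) - 3775 = 3*(½)*(-1/48)*208 - 3775 = -13/2 - 3775 = -7563/2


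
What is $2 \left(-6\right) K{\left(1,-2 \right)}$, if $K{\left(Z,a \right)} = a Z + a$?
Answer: $48$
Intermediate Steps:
$K{\left(Z,a \right)} = a + Z a$ ($K{\left(Z,a \right)} = Z a + a = a + Z a$)
$2 \left(-6\right) K{\left(1,-2 \right)} = 2 \left(-6\right) \left(- 2 \left(1 + 1\right)\right) = - 12 \left(\left(-2\right) 2\right) = \left(-12\right) \left(-4\right) = 48$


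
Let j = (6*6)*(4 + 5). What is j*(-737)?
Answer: -238788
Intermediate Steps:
j = 324 (j = 36*9 = 324)
j*(-737) = 324*(-737) = -238788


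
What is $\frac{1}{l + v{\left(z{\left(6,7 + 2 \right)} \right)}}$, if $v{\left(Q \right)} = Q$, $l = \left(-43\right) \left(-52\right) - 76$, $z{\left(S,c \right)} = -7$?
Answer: $\frac{1}{2153} \approx 0.00046447$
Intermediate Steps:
$l = 2160$ ($l = 2236 - 76 = 2160$)
$\frac{1}{l + v{\left(z{\left(6,7 + 2 \right)} \right)}} = \frac{1}{2160 - 7} = \frac{1}{2153}$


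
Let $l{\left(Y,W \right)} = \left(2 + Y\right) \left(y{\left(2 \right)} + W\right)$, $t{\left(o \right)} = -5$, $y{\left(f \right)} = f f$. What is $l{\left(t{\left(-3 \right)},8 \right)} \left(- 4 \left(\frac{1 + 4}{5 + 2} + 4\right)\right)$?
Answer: $\frac{4752}{7} \approx 678.86$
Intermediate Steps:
$y{\left(f \right)} = f^{2}$
$l{\left(Y,W \right)} = \left(2 + Y\right) \left(4 + W\right)$ ($l{\left(Y,W \right)} = \left(2 + Y\right) \left(2^{2} + W\right) = \left(2 + Y\right) \left(4 + W\right)$)
$l{\left(t{\left(-3 \right)},8 \right)} \left(- 4 \left(\frac{1 + 4}{5 + 2} + 4\right)\right) = \left(8 + 2 \cdot 8 + 4 \left(-5\right) + 8 \left(-5\right)\right) \left(- 4 \left(\frac{1 + 4}{5 + 2} + 4\right)\right) = \left(8 + 16 - 20 - 40\right) \left(- 4 \left(\frac{5}{7} + 4\right)\right) = - 36 \left(- 4 \left(5 \cdot \frac{1}{7} + 4\right)\right) = - 36 \left(- 4 \left(\frac{5}{7} + 4\right)\right) = - 36 \left(\left(-4\right) \frac{33}{7}\right) = \left(-36\right) \left(- \frac{132}{7}\right) = \frac{4752}{7}$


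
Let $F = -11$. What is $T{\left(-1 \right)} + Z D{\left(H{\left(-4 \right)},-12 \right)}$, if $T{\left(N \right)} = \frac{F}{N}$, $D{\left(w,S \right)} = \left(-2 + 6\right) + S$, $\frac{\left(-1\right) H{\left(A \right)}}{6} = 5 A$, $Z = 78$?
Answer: $-613$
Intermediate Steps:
$H{\left(A \right)} = - 30 A$ ($H{\left(A \right)} = - 6 \cdot 5 A = - 30 A$)
$D{\left(w,S \right)} = 4 + S$
$T{\left(N \right)} = - \frac{11}{N}$
$T{\left(-1 \right)} + Z D{\left(H{\left(-4 \right)},-12 \right)} = - \frac{11}{-1} + 78 \left(4 - 12\right) = \left(-11\right) \left(-1\right) + 78 \left(-8\right) = 11 - 624 = -613$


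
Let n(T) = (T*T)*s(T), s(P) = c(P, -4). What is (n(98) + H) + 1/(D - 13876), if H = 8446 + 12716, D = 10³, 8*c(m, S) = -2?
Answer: 241566635/12876 ≈ 18761.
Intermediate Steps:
c(m, S) = -¼ (c(m, S) = (⅛)*(-2) = -¼)
s(P) = -¼
D = 1000
H = 21162
n(T) = -T²/4 (n(T) = (T*T)*(-¼) = T²*(-¼) = -T²/4)
(n(98) + H) + 1/(D - 13876) = (-¼*98² + 21162) + 1/(1000 - 13876) = (-¼*9604 + 21162) + 1/(-12876) = (-2401 + 21162) - 1/12876 = 18761 - 1/12876 = 241566635/12876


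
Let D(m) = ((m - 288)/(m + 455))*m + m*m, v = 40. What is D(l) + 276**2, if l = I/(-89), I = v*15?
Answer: 4817602173744/63201659 ≈ 76226.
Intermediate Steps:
I = 600 (I = 40*15 = 600)
l = -600/89 (l = 600/(-89) = 600*(-1/89) = -600/89 ≈ -6.7416)
D(m) = m**2 + m*(-288 + m)/(455 + m) (D(m) = ((-288 + m)/(455 + m))*m + m**2 = m*(-288 + m)/(455 + m) + m**2 = m**2 + m*(-288 + m)/(455 + m))
D(l) + 276**2 = -600*(-288 + (-600/89)**2 + 456*(-600/89))/(89*(455 - 600/89)) + 276**2 = -600*(-288 + 360000/7921 - 273600/89)/(89*39895/89) + 76176 = -600/89*89/39895*(-26271648/7921) + 76176 = 3152597760/63201659 + 76176 = 4817602173744/63201659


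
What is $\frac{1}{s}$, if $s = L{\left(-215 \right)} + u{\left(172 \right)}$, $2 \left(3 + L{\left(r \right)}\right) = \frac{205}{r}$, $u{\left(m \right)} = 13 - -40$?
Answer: $\frac{86}{4259} \approx 0.020193$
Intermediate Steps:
$u{\left(m \right)} = 53$ ($u{\left(m \right)} = 13 + 40 = 53$)
$L{\left(r \right)} = -3 + \frac{205}{2 r}$ ($L{\left(r \right)} = -3 + \frac{205 \frac{1}{r}}{2} = -3 + \frac{205}{2 r}$)
$s = \frac{4259}{86}$ ($s = \left(-3 + \frac{205}{2 \left(-215\right)}\right) + 53 = \left(-3 + \frac{205}{2} \left(- \frac{1}{215}\right)\right) + 53 = \left(-3 - \frac{41}{86}\right) + 53 = - \frac{299}{86} + 53 = \frac{4259}{86} \approx 49.523$)
$\frac{1}{s} = \frac{1}{\frac{4259}{86}} = \frac{86}{4259}$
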